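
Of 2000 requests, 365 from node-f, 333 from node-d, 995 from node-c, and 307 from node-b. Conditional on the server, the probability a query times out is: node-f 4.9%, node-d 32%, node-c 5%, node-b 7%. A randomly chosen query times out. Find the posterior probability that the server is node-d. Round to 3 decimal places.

Compute prior × likelihood for every hypothesis:
  node-f: 0.1825 × 0.049 = 0.0089425
  node-d: 0.1665 × 0.32 = 0.05328
  node-c: 0.4975 × 0.05 = 0.024875
  node-b: 0.1535 × 0.07 = 0.010745
Total = 0.0978425.
P(node-d | evidence) = 0.05328 / 0.0978425 ≈ 0.545.

0.545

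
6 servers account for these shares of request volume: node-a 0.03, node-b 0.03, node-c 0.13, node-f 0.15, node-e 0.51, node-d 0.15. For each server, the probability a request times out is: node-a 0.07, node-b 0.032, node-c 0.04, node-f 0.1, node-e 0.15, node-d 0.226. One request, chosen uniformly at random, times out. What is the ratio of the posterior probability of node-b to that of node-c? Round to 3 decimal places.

0.185

By Bayes' rule, posterior ∝ prior × likelihood:
  node-a: 0.03 × 0.07 = 0.0021
  node-b: 0.03 × 0.032 = 0.00096
  node-c: 0.13 × 0.04 = 0.0052
  node-f: 0.15 × 0.1 = 0.015
  node-e: 0.51 × 0.15 = 0.0765
  node-d: 0.15 × 0.226 = 0.0339
Total = 0.13366.
The ratio is 0.00096 / 0.0052 (the normalizer cancels) = 0.185.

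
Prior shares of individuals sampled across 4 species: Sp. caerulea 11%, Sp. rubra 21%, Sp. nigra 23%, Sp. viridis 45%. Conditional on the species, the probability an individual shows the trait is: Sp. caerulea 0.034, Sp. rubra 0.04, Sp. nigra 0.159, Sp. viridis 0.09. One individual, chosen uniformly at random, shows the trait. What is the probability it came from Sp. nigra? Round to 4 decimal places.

By Bayes' rule, posterior ∝ prior × likelihood:
  Sp. caerulea: 0.11 × 0.034 = 0.00374
  Sp. rubra: 0.21 × 0.04 = 0.0084
  Sp. nigra: 0.23 × 0.159 = 0.03657
  Sp. viridis: 0.45 × 0.09 = 0.0405
Sum = 0.08921.
P(Sp. nigra | evidence) = 0.03657 / 0.08921 ≈ 0.4099.

0.4099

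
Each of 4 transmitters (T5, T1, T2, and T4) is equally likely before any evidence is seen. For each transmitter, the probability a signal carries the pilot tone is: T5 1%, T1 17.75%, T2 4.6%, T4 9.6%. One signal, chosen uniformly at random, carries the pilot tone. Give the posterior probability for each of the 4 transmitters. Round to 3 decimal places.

T5 0.030, T1 0.539, T2 0.140, T4 0.291

Since the prior is uniform, the posterior is proportional to the likelihood:
  T5: 0.01
  T1: 0.1775
  T2: 0.046
  T4: 0.096
Total = 0.3295.
P(T5 | pilot) = 0.01/0.3295 ≈ 0.030
P(T1 | pilot) = 0.1775/0.3295 ≈ 0.539
P(T2 | pilot) = 0.046/0.3295 ≈ 0.140
P(T4 | pilot) = 0.096/0.3295 ≈ 0.291
(Check: 0.030+0.539+0.140+0.291 = 1.000.)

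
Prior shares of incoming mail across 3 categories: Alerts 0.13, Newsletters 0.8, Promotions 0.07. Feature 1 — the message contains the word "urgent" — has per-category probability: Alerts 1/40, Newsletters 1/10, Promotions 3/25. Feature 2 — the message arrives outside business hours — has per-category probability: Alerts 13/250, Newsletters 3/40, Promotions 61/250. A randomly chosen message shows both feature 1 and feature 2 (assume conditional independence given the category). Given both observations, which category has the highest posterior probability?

Prior × likelihood for each hypothesis:
  Alerts: 0.13 × 0.025 × 0.052 = 0.000169
  Newsletters: 0.8 × 0.1 × 0.075 = 0.006
  Promotions: 0.07 × 0.12 × 0.244 = 0.0020496
Sum = 0.0082186.
Largest term belongs to Newsletters, so Newsletters is most probable.

Newsletters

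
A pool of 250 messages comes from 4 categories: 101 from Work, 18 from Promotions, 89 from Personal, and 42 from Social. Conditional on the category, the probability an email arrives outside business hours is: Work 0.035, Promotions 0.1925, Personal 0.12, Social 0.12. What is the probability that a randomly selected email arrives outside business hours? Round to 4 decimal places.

Prior × likelihood for each hypothesis:
  Work: 0.404 × 0.035 = 0.01414
  Promotions: 0.072 × 0.1925 = 0.01386
  Personal: 0.356 × 0.12 = 0.04272
  Social: 0.168 × 0.12 = 0.02016
P(off-hours) = 0.01414 + 0.01386 + 0.04272 + 0.02016 = 0.09088 → 0.0909.

0.0909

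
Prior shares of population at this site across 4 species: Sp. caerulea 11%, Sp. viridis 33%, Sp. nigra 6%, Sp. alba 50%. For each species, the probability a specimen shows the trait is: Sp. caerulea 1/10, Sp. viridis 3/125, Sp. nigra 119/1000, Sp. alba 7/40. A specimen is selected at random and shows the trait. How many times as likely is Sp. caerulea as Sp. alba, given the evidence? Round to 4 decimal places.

0.1257

Unnormalized posteriors (prior × likelihood):
  Sp. caerulea: 0.11 × 0.1 = 0.011
  Sp. viridis: 0.33 × 0.024 = 0.00792
  Sp. nigra: 0.06 × 0.119 = 0.00714
  Sp. alba: 0.5 × 0.175 = 0.0875
Normalizing constant = 0.11356.
The ratio is 0.011 / 0.0875 (the normalizer cancels) = 0.1257.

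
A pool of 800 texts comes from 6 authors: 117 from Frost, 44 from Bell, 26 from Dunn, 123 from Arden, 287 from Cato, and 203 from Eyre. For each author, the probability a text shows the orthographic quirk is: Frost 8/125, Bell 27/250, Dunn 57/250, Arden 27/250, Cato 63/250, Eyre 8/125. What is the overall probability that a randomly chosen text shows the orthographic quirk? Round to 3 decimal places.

Unnormalized posteriors (prior × likelihood):
  Frost: 0.14625 × 0.064 = 0.00936
  Bell: 0.055 × 0.108 = 0.00594
  Dunn: 0.0325 × 0.228 = 0.00741
  Arden: 0.15375 × 0.108 = 0.016605
  Cato: 0.35875 × 0.252 = 0.090405
  Eyre: 0.25375 × 0.064 = 0.01624
P(quirk) = 0.00936 + 0.00594 + 0.00741 + 0.016605 + 0.090405 + 0.01624 = 0.14596 → 0.146.

0.146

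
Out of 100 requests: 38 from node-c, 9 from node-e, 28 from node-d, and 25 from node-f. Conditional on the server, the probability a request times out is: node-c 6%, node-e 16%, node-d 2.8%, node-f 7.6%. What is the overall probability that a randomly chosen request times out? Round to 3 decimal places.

By Bayes' rule, posterior ∝ prior × likelihood:
  node-c: 0.38 × 0.06 = 0.0228
  node-e: 0.09 × 0.16 = 0.0144
  node-d: 0.28 × 0.028 = 0.00784
  node-f: 0.25 × 0.076 = 0.019
P(timeout) = 0.0228 + 0.0144 + 0.00784 + 0.019 = 0.06404 → 0.064.

0.064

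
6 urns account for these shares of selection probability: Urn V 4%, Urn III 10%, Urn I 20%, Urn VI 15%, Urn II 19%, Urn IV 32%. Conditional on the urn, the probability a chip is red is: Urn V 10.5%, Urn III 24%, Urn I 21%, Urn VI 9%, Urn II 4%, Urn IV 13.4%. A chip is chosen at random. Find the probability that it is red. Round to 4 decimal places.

By Bayes' rule, posterior ∝ prior × likelihood:
  Urn V: 0.04 × 0.105 = 0.0042
  Urn III: 0.1 × 0.24 = 0.024
  Urn I: 0.2 × 0.21 = 0.042
  Urn VI: 0.15 × 0.09 = 0.0135
  Urn II: 0.19 × 0.04 = 0.0076
  Urn IV: 0.32 × 0.134 = 0.04288
P(red) = 0.0042 + 0.024 + 0.042 + 0.0135 + 0.0076 + 0.04288 = 0.13418 → 0.1342.

0.1342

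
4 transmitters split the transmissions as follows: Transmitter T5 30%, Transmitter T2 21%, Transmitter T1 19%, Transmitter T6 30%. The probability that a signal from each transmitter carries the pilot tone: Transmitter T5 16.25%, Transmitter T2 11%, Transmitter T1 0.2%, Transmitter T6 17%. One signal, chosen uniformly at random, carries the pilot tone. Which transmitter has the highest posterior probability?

Prior × likelihood for each hypothesis:
  Transmitter T5: 0.3 × 0.1625 = 0.04875
  Transmitter T2: 0.21 × 0.11 = 0.0231
  Transmitter T1: 0.19 × 0.002 = 0.00038
  Transmitter T6: 0.3 × 0.17 = 0.051
Normalizing constant = 0.12323.
Largest term belongs to Transmitter T6, so Transmitter T6 is most probable.

Transmitter T6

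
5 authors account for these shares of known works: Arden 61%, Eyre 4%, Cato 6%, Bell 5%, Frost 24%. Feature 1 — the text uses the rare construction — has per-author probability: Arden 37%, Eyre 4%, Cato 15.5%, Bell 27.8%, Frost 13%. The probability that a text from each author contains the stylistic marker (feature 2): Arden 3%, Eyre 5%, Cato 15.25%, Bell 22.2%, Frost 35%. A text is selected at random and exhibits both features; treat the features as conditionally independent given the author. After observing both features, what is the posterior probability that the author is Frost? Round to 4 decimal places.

0.4902

By Bayes' rule, posterior ∝ prior × likelihood:
  Arden: 0.61 × 0.37 × 0.03 = 0.006771
  Eyre: 0.04 × 0.04 × 0.05 = 0.00008
  Cato: 0.06 × 0.155 × 0.1525 = 0.00141825
  Bell: 0.05 × 0.278 × 0.222 = 0.0030858
  Frost: 0.24 × 0.13 × 0.35 = 0.01092
Total = 0.02227505.
P(Frost | evidence) = 0.01092 / 0.02227505 ≈ 0.4902.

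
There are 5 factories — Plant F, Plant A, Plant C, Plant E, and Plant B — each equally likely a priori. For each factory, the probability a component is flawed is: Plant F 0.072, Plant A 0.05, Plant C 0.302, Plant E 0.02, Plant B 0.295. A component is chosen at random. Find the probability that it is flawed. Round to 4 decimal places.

0.1478

Since the prior is uniform, the posterior is proportional to the likelihood:
  Plant F: 0.072
  Plant A: 0.05
  Plant C: 0.302
  Plant E: 0.02
  Plant B: 0.295
P(flawed) = (1/5) × (0.072 + 0.05 + 0.302 + 0.02 + 0.295) = 0.739/5 ≈ 0.1478.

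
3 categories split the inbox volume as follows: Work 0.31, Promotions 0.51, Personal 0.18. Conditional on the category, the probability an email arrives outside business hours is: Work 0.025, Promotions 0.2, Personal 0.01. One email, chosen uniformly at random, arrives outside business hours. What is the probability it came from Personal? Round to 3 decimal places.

Compute prior × likelihood for every hypothesis:
  Work: 0.31 × 0.025 = 0.00775
  Promotions: 0.51 × 0.2 = 0.102
  Personal: 0.18 × 0.01 = 0.0018
Total = 0.11155.
P(Personal | evidence) = 0.0018 / 0.11155 ≈ 0.016.

0.016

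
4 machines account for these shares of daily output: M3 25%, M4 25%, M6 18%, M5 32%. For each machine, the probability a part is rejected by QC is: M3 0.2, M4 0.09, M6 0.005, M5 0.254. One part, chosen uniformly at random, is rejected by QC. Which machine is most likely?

M5

Unnormalized posteriors (prior × likelihood):
  M3: 0.25 × 0.2 = 0.05
  M4: 0.25 × 0.09 = 0.0225
  M6: 0.18 × 0.005 = 0.0009
  M5: 0.32 × 0.254 = 0.08128
Sum = 0.15468.
Largest term belongs to M5, so M5 is most probable.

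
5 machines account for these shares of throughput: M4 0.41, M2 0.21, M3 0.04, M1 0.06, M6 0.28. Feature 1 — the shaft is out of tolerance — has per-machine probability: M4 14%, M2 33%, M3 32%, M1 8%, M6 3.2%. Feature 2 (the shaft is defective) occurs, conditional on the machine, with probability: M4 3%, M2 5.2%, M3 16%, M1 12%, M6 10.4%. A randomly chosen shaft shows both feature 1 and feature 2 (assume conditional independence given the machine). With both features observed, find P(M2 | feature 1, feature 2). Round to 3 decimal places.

0.406

Unnormalized posteriors (prior × likelihood):
  M4: 0.41 × 0.14 × 0.03 = 0.001722
  M2: 0.21 × 0.33 × 0.052 = 0.0036036
  M3: 0.04 × 0.32 × 0.16 = 0.002048
  M1: 0.06 × 0.08 × 0.12 = 0.000576
  M6: 0.28 × 0.032 × 0.104 = 0.00093184
Normalizing constant = 0.00888144.
P(M2 | evidence) = 0.0036036 / 0.00888144 ≈ 0.406.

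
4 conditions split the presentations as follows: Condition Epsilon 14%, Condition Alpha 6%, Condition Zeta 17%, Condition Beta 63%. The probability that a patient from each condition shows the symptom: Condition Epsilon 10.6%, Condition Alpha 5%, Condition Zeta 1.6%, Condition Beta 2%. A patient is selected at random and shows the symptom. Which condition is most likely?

Condition Epsilon

Prior × likelihood for each hypothesis:
  Condition Epsilon: 0.14 × 0.106 = 0.01484
  Condition Alpha: 0.06 × 0.05 = 0.003
  Condition Zeta: 0.17 × 0.016 = 0.00272
  Condition Beta: 0.63 × 0.02 = 0.0126
Total = 0.03316.
Largest term belongs to Condition Epsilon, so Condition Epsilon is most probable.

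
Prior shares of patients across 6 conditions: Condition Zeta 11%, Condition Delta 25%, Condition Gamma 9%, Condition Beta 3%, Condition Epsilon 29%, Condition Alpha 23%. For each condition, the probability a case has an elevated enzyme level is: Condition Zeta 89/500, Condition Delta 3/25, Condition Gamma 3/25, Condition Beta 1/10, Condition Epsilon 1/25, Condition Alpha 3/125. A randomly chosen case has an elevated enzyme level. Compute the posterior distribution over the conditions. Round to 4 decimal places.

Unnormalized posteriors (prior × likelihood):
  Condition Zeta: 0.11 × 0.178 = 0.01958
  Condition Delta: 0.25 × 0.12 = 0.03
  Condition Gamma: 0.09 × 0.12 = 0.0108
  Condition Beta: 0.03 × 0.1 = 0.003
  Condition Epsilon: 0.29 × 0.04 = 0.0116
  Condition Alpha: 0.23 × 0.024 = 0.00552
Normalizing constant = 0.0805.
P(Condition Zeta | elevated) = 0.01958/0.0805 ≈ 0.2432
P(Condition Delta | elevated) = 0.03/0.0805 ≈ 0.3727
P(Condition Gamma | elevated) = 0.0108/0.0805 ≈ 0.1342
P(Condition Beta | elevated) = 0.003/0.0805 ≈ 0.0373
P(Condition Epsilon | elevated) = 0.0116/0.0805 ≈ 0.1441
P(Condition Alpha | elevated) = 0.00552/0.0805 ≈ 0.0686

Condition Zeta 0.2432, Condition Delta 0.3727, Condition Gamma 0.1342, Condition Beta 0.0373, Condition Epsilon 0.1441, Condition Alpha 0.0686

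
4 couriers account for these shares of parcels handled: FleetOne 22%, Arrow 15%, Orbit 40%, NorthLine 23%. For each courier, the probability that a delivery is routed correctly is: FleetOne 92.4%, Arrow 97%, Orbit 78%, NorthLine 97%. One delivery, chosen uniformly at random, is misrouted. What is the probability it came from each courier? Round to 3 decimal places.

Taking complements, P(misrouted | each) = FleetOne 0.076, Arrow 0.03, Orbit 0.22, NorthLine 0.03.
Prior × likelihood for each hypothesis:
  FleetOne: 0.22 × 0.076 = 0.01672
  Arrow: 0.15 × 0.03 = 0.0045
  Orbit: 0.4 × 0.22 = 0.088
  NorthLine: 0.23 × 0.03 = 0.0069
Total = 0.11612.
P(FleetOne | misrouted) = 0.01672/0.11612 ≈ 0.144
P(Arrow | misrouted) = 0.0045/0.11612 ≈ 0.039
P(Orbit | misrouted) = 0.088/0.11612 ≈ 0.758
P(NorthLine | misrouted) = 0.0069/0.11612 ≈ 0.059

FleetOne 0.144, Arrow 0.039, Orbit 0.758, NorthLine 0.059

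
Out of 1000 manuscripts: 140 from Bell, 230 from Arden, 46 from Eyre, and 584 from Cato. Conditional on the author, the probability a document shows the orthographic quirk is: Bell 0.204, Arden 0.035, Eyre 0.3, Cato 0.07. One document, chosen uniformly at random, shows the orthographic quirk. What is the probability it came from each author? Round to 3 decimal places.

By Bayes' rule, posterior ∝ prior × likelihood:
  Bell: 0.14 × 0.204 = 0.02856
  Arden: 0.23 × 0.035 = 0.00805
  Eyre: 0.046 × 0.3 = 0.0138
  Cato: 0.584 × 0.07 = 0.04088
Total = 0.09129.
P(Bell | quirk) = 0.02856/0.09129 ≈ 0.313
P(Arden | quirk) = 0.00805/0.09129 ≈ 0.088
P(Eyre | quirk) = 0.0138/0.09129 ≈ 0.151
P(Cato | quirk) = 0.04088/0.09129 ≈ 0.448
(Check: 0.313+0.088+0.151+0.448 = 1.000.)

Bell 0.313, Arden 0.088, Eyre 0.151, Cato 0.448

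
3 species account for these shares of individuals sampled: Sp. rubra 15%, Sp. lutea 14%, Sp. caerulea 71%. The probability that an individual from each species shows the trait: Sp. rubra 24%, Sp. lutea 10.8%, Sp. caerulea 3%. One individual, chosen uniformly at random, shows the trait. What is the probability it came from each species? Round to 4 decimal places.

Compute prior × likelihood for every hypothesis:
  Sp. rubra: 0.15 × 0.24 = 0.036
  Sp. lutea: 0.14 × 0.108 = 0.01512
  Sp. caerulea: 0.71 × 0.03 = 0.0213
Normalizing constant = 0.07242.
P(Sp. rubra | trait) = 0.036/0.07242 ≈ 0.4971
P(Sp. lutea | trait) = 0.01512/0.07242 ≈ 0.2088
P(Sp. caerulea | trait) = 0.0213/0.07242 ≈ 0.2941

Sp. rubra 0.4971, Sp. lutea 0.2088, Sp. caerulea 0.2941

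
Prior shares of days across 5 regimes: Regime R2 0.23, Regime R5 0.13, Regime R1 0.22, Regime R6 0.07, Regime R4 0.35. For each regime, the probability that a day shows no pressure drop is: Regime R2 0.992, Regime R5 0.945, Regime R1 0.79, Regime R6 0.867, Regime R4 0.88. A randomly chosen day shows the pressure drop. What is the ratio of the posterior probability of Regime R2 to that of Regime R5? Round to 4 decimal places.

0.2573

Taking complements, P(drop | each) = Regime R2 0.008, Regime R5 0.055, Regime R1 0.21, Regime R6 0.133, Regime R4 0.12.
Prior × likelihood for each hypothesis:
  Regime R2: 0.23 × 0.008 = 0.00184
  Regime R5: 0.13 × 0.055 = 0.00715
  Regime R1: 0.22 × 0.21 = 0.0462
  Regime R6: 0.07 × 0.133 = 0.00931
  Regime R4: 0.35 × 0.12 = 0.042
Total = 0.1065.
The ratio is 0.00184 / 0.00715 (the normalizer cancels) = 0.2573.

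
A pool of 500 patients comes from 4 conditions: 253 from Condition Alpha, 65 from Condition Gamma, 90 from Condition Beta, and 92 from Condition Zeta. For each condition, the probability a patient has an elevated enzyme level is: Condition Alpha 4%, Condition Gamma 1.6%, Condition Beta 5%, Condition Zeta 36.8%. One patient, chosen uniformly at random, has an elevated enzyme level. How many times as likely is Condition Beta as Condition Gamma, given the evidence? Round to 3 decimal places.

Prior × likelihood for each hypothesis:
  Condition Alpha: 0.506 × 0.04 = 0.02024
  Condition Gamma: 0.13 × 0.016 = 0.00208
  Condition Beta: 0.18 × 0.05 = 0.009
  Condition Zeta: 0.184 × 0.368 = 0.067712
Normalizing constant = 0.099032.
The ratio is 0.009 / 0.00208 (the normalizer cancels) = 4.327.

4.327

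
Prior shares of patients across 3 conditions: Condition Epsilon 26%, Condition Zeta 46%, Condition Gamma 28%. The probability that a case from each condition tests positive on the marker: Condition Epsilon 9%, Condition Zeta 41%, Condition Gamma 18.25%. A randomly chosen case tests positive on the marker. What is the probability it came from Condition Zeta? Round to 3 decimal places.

Unnormalized posteriors (prior × likelihood):
  Condition Epsilon: 0.26 × 0.09 = 0.0234
  Condition Zeta: 0.46 × 0.41 = 0.1886
  Condition Gamma: 0.28 × 0.1825 = 0.0511
Normalizing constant = 0.2631.
P(Condition Zeta | evidence) = 0.1886 / 0.2631 ≈ 0.717.

0.717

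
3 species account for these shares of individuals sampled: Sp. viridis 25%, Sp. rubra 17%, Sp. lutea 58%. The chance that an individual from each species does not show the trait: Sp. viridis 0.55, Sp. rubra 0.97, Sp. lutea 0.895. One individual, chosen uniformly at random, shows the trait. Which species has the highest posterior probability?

Sp. viridis

Taking complements, P(trait | each) = Sp. viridis 0.45, Sp. rubra 0.03, Sp. lutea 0.105.
By Bayes' rule, posterior ∝ prior × likelihood:
  Sp. viridis: 0.25 × 0.45 = 0.1125
  Sp. rubra: 0.17 × 0.03 = 0.0051
  Sp. lutea: 0.58 × 0.105 = 0.0609
Normalizing constant = 0.1785.
Largest term belongs to Sp. viridis, so Sp. viridis is most probable.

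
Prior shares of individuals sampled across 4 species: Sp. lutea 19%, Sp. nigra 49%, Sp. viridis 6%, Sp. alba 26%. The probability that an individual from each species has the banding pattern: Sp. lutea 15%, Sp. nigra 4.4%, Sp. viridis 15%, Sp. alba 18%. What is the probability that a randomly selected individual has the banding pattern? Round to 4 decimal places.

0.1059

Compute prior × likelihood for every hypothesis:
  Sp. lutea: 0.19 × 0.15 = 0.0285
  Sp. nigra: 0.49 × 0.044 = 0.02156
  Sp. viridis: 0.06 × 0.15 = 0.009
  Sp. alba: 0.26 × 0.18 = 0.0468
P(banded) = 0.0285 + 0.02156 + 0.009 + 0.0468 = 0.10586 → 0.1059.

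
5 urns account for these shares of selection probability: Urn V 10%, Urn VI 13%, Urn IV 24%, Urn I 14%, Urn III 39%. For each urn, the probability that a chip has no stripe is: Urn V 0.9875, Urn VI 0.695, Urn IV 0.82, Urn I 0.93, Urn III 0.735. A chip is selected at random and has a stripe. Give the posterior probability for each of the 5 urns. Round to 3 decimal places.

Taking complements, P(striped | each) = Urn V 0.0125, Urn VI 0.305, Urn IV 0.18, Urn I 0.07, Urn III 0.265.
Compute prior × likelihood for every hypothesis:
  Urn V: 0.1 × 0.0125 = 0.00125
  Urn VI: 0.13 × 0.305 = 0.03965
  Urn IV: 0.24 × 0.18 = 0.0432
  Urn I: 0.14 × 0.07 = 0.0098
  Urn III: 0.39 × 0.265 = 0.10335
Sum = 0.19725.
P(Urn V | striped) = 0.00125/0.19725 ≈ 0.006
P(Urn VI | striped) = 0.03965/0.19725 ≈ 0.201
P(Urn IV | striped) = 0.0432/0.19725 ≈ 0.219
P(Urn I | striped) = 0.0098/0.19725 ≈ 0.050
P(Urn III | striped) = 0.10335/0.19725 ≈ 0.524

Urn V 0.006, Urn VI 0.201, Urn IV 0.219, Urn I 0.050, Urn III 0.524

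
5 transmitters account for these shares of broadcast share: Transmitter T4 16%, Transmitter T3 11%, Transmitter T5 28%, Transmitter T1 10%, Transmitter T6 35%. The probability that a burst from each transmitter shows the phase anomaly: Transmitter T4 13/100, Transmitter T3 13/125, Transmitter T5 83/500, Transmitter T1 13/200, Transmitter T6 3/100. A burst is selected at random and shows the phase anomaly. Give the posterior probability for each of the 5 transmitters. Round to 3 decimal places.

Transmitter T4 0.217, Transmitter T3 0.120, Transmitter T5 0.486, Transmitter T1 0.068, Transmitter T6 0.110

By Bayes' rule, posterior ∝ prior × likelihood:
  Transmitter T4: 0.16 × 0.13 = 0.0208
  Transmitter T3: 0.11 × 0.104 = 0.01144
  Transmitter T5: 0.28 × 0.166 = 0.04648
  Transmitter T1: 0.1 × 0.065 = 0.0065
  Transmitter T6: 0.35 × 0.03 = 0.0105
Total = 0.09572.
P(Transmitter T4 | anomaly) = 0.0208/0.09572 ≈ 0.217
P(Transmitter T3 | anomaly) = 0.01144/0.09572 ≈ 0.120
P(Transmitter T5 | anomaly) = 0.04648/0.09572 ≈ 0.486
P(Transmitter T1 | anomaly) = 0.0065/0.09572 ≈ 0.068
P(Transmitter T6 | anomaly) = 0.0105/0.09572 ≈ 0.110
(Check: 0.217+0.120+0.486+0.068+0.110 = 1.001.)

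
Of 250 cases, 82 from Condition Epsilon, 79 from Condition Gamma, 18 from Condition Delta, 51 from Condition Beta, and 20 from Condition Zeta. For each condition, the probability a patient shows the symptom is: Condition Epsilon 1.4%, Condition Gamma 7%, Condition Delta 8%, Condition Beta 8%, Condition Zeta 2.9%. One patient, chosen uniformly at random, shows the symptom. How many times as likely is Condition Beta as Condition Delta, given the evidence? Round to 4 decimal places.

By Bayes' rule, posterior ∝ prior × likelihood:
  Condition Epsilon: 0.328 × 0.014 = 0.004592
  Condition Gamma: 0.316 × 0.07 = 0.02212
  Condition Delta: 0.072 × 0.08 = 0.00576
  Condition Beta: 0.204 × 0.08 = 0.01632
  Condition Zeta: 0.08 × 0.029 = 0.00232
Normalizing constant = 0.051112.
The ratio is 0.01632 / 0.00576 (the normalizer cancels) = 2.8333.

2.8333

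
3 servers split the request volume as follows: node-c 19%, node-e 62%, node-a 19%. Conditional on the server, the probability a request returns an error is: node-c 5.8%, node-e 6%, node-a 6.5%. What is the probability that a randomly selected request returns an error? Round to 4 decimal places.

Prior × likelihood for each hypothesis:
  node-c: 0.19 × 0.058 = 0.01102
  node-e: 0.62 × 0.06 = 0.0372
  node-a: 0.19 × 0.065 = 0.01235
P(error) = 0.01102 + 0.0372 + 0.01235 = 0.06057 → 0.0606.

0.0606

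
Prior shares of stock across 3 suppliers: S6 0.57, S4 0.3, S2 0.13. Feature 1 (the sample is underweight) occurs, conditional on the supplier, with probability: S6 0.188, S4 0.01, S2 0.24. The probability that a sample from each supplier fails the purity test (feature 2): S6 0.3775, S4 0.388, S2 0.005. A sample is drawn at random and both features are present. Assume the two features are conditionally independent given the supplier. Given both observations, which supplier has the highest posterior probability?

Compute prior × likelihood for every hypothesis:
  S6: 0.57 × 0.188 × 0.3775 = 0.0404529
  S4: 0.3 × 0.01 × 0.388 = 0.001164
  S2: 0.13 × 0.24 × 0.005 = 0.000156
Sum = 0.0417729.
Largest term belongs to S6, so S6 is most probable.

S6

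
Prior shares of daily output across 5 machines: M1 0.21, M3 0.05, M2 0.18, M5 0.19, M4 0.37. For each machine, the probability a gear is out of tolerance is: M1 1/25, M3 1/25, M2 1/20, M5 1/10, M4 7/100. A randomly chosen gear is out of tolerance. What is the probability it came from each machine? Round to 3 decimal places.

Unnormalized posteriors (prior × likelihood):
  M1: 0.21 × 0.04 = 0.0084
  M3: 0.05 × 0.04 = 0.002
  M2: 0.18 × 0.05 = 0.009
  M5: 0.19 × 0.1 = 0.019
  M4: 0.37 × 0.07 = 0.0259
Total = 0.0643.
P(M1 | oversize) = 0.0084/0.0643 ≈ 0.131
P(M3 | oversize) = 0.002/0.0643 ≈ 0.031
P(M2 | oversize) = 0.009/0.0643 ≈ 0.140
P(M5 | oversize) = 0.019/0.0643 ≈ 0.295
P(M4 | oversize) = 0.0259/0.0643 ≈ 0.403

M1 0.131, M3 0.031, M2 0.140, M5 0.295, M4 0.403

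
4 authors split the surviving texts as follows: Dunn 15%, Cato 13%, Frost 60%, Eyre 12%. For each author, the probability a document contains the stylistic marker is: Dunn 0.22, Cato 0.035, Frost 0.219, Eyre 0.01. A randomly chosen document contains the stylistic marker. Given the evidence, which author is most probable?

Frost

Prior × likelihood for each hypothesis:
  Dunn: 0.15 × 0.22 = 0.033
  Cato: 0.13 × 0.035 = 0.00455
  Frost: 0.6 × 0.219 = 0.1314
  Eyre: 0.12 × 0.01 = 0.0012
Total = 0.17015.
Largest term belongs to Frost, so Frost is most probable.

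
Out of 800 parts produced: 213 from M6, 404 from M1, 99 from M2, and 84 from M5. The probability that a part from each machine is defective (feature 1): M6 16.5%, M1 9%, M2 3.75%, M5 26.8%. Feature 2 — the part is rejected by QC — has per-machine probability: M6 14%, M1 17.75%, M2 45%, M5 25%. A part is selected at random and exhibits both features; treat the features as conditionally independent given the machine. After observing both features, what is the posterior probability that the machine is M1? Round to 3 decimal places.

0.346

By Bayes' rule, posterior ∝ prior × likelihood:
  M6: 0.26625 × 0.165 × 0.14 = 0.006150375
  M1: 0.505 × 0.09 × 0.1775 = 0.008067375
  M2: 0.12375 × 0.0375 × 0.45 = 0.00208828125
  M5: 0.105 × 0.268 × 0.25 = 0.007035
Sum = 0.02334103125.
P(M1 | evidence) = 0.008067375 / 0.02334103125 ≈ 0.346.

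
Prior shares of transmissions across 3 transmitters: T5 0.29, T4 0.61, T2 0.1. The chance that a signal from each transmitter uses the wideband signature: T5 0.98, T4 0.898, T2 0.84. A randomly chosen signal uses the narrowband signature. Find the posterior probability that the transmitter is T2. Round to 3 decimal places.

0.190

Taking complements, P(narrowband | each) = T5 0.02, T4 0.102, T2 0.16.
Unnormalized posteriors (prior × likelihood):
  T5: 0.29 × 0.02 = 0.0058
  T4: 0.61 × 0.102 = 0.06222
  T2: 0.1 × 0.16 = 0.016
Sum = 0.08402.
P(T2 | evidence) = 0.016 / 0.08402 ≈ 0.190.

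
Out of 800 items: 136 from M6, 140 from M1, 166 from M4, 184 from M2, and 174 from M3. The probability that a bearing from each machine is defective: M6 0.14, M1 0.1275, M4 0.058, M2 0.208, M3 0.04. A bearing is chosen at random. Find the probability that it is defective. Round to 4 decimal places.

Unnormalized posteriors (prior × likelihood):
  M6: 0.17 × 0.14 = 0.0238
  M1: 0.175 × 0.1275 = 0.0223125
  M4: 0.2075 × 0.058 = 0.012035
  M2: 0.23 × 0.208 = 0.04784
  M3: 0.2175 × 0.04 = 0.0087
P(defective) = 0.0238 + 0.0223125 + 0.012035 + 0.04784 + 0.0087 = 0.1146875 → 0.1147.

0.1147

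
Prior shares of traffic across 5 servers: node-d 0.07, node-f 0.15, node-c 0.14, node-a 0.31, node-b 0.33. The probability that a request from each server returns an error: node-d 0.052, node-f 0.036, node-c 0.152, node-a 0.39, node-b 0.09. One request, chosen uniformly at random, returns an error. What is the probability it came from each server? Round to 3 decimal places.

Compute prior × likelihood for every hypothesis:
  node-d: 0.07 × 0.052 = 0.00364
  node-f: 0.15 × 0.036 = 0.0054
  node-c: 0.14 × 0.152 = 0.02128
  node-a: 0.31 × 0.39 = 0.1209
  node-b: 0.33 × 0.09 = 0.0297
Normalizing constant = 0.18092.
P(node-d | error) = 0.00364/0.18092 ≈ 0.020
P(node-f | error) = 0.0054/0.18092 ≈ 0.030
P(node-c | error) = 0.02128/0.18092 ≈ 0.118
P(node-a | error) = 0.1209/0.18092 ≈ 0.668
P(node-b | error) = 0.0297/0.18092 ≈ 0.164

node-d 0.020, node-f 0.030, node-c 0.118, node-a 0.668, node-b 0.164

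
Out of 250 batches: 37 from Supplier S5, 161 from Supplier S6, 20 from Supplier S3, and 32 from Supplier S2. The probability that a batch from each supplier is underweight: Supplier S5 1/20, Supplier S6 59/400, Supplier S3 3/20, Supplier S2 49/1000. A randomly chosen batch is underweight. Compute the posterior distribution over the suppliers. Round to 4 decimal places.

Supplier S5 0.0613, Supplier S6 0.7872, Supplier S3 0.0995, Supplier S2 0.0520

Prior × likelihood for each hypothesis:
  Supplier S5: 0.148 × 0.05 = 0.0074
  Supplier S6: 0.644 × 0.1475 = 0.09499
  Supplier S3: 0.08 × 0.15 = 0.012
  Supplier S2: 0.128 × 0.049 = 0.006272
Total = 0.120662.
P(Supplier S5 | underweight) = 0.0074/0.120662 ≈ 0.0613
P(Supplier S6 | underweight) = 0.09499/0.120662 ≈ 0.7872
P(Supplier S3 | underweight) = 0.012/0.120662 ≈ 0.0995
P(Supplier S2 | underweight) = 0.006272/0.120662 ≈ 0.0520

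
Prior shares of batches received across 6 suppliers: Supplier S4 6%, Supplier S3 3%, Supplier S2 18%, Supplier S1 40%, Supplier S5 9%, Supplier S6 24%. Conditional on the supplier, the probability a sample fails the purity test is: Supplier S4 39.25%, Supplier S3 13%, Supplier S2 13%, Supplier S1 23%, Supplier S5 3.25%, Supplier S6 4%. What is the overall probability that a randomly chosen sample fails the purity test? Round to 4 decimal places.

0.1554

Compute prior × likelihood for every hypothesis:
  Supplier S4: 0.06 × 0.3925 = 0.02355
  Supplier S3: 0.03 × 0.13 = 0.0039
  Supplier S2: 0.18 × 0.13 = 0.0234
  Supplier S1: 0.4 × 0.23 = 0.092
  Supplier S5: 0.09 × 0.0325 = 0.002925
  Supplier S6: 0.24 × 0.04 = 0.0096
P(off-spec) = 0.02355 + 0.0039 + 0.0234 + 0.092 + 0.002925 + 0.0096 = 0.155375 → 0.1554.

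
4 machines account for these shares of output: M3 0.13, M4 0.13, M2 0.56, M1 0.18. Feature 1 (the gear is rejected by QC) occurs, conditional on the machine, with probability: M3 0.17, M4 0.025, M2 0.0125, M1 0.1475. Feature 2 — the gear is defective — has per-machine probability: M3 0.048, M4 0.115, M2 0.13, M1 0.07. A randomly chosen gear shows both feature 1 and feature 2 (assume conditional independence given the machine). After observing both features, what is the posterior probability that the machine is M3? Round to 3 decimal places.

Compute prior × likelihood for every hypothesis:
  M3: 0.13 × 0.17 × 0.048 = 0.0010608
  M4: 0.13 × 0.025 × 0.115 = 0.00037375
  M2: 0.56 × 0.0125 × 0.13 = 0.00091
  M1: 0.18 × 0.1475 × 0.07 = 0.0018585
Normalizing constant = 0.00420305.
P(M3 | evidence) = 0.0010608 / 0.00420305 ≈ 0.252.

0.252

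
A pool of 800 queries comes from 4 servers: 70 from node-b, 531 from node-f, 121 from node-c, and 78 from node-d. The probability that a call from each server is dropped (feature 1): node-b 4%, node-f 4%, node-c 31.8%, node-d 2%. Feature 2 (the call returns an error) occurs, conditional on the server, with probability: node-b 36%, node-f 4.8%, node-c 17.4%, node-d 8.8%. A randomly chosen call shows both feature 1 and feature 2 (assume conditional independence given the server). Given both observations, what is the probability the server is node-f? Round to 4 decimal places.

Compute prior × likelihood for every hypothesis:
  node-b: 0.0875 × 0.04 × 0.36 = 0.00126
  node-f: 0.66375 × 0.04 × 0.048 = 0.0012744
  node-c: 0.15125 × 0.318 × 0.174 = 0.008368965
  node-d: 0.0975 × 0.02 × 0.088 = 0.0001716
Total = 0.011074965.
P(node-f | evidence) = 0.0012744 / 0.011074965 ≈ 0.1151.

0.1151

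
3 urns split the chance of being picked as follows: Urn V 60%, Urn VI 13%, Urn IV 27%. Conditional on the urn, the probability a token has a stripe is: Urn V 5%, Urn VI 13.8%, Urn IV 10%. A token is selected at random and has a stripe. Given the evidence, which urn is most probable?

Prior × likelihood for each hypothesis:
  Urn V: 0.6 × 0.05 = 0.03
  Urn VI: 0.13 × 0.138 = 0.01794
  Urn IV: 0.27 × 0.1 = 0.027
Normalizing constant = 0.07494.
Largest term belongs to Urn V, so Urn V is most probable.

Urn V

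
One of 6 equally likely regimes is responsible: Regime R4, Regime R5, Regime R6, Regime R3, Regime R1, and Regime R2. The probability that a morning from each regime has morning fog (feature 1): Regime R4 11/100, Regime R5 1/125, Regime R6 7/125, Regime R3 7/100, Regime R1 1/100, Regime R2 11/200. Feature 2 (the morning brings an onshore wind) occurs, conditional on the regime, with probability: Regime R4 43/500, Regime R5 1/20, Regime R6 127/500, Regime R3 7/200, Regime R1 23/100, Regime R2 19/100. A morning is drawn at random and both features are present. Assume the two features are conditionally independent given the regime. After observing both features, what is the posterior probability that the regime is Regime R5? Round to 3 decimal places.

0.010

With a uniform prior (1/6 each), posterior ∝ likelihood:
  Regime R4: 0.11 × 0.086 = 0.00946
  Regime R5: 0.008 × 0.05 = 0.0004
  Regime R6: 0.056 × 0.254 = 0.014224
  Regime R3: 0.07 × 0.035 = 0.00245
  Regime R1: 0.01 × 0.23 = 0.0023
  Regime R2: 0.055 × 0.19 = 0.01045
Sum = 0.039284.
P(Regime R5 | evidence) = 0.0004 / 0.039284 ≈ 0.010.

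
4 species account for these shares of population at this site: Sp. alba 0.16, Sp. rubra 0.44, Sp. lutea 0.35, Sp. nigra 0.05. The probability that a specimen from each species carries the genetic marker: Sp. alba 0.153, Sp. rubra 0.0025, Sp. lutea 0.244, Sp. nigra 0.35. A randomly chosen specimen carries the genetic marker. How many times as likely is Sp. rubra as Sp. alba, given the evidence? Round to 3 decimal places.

By Bayes' rule, posterior ∝ prior × likelihood:
  Sp. alba: 0.16 × 0.153 = 0.02448
  Sp. rubra: 0.44 × 0.0025 = 0.0011
  Sp. lutea: 0.35 × 0.244 = 0.0854
  Sp. nigra: 0.05 × 0.35 = 0.0175
Normalizing constant = 0.12848.
The ratio is 0.0011 / 0.02448 (the normalizer cancels) = 0.045.

0.045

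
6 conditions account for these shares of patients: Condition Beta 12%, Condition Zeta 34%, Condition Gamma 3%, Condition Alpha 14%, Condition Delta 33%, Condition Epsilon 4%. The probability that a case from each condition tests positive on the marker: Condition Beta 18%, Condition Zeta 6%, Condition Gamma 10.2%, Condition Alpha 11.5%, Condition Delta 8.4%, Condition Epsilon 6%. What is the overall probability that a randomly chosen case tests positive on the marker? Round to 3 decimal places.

0.091

Unnormalized posteriors (prior × likelihood):
  Condition Beta: 0.12 × 0.18 = 0.0216
  Condition Zeta: 0.34 × 0.06 = 0.0204
  Condition Gamma: 0.03 × 0.102 = 0.00306
  Condition Alpha: 0.14 × 0.115 = 0.0161
  Condition Delta: 0.33 × 0.084 = 0.02772
  Condition Epsilon: 0.04 × 0.06 = 0.0024
P(marker-positive) = 0.0216 + 0.0204 + 0.00306 + 0.0161 + 0.02772 + 0.0024 = 0.09128 → 0.091.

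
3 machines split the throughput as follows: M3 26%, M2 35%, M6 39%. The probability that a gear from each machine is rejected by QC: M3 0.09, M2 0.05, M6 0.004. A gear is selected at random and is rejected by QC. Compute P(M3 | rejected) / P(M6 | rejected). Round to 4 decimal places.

Unnormalized posteriors (prior × likelihood):
  M3: 0.26 × 0.09 = 0.0234
  M2: 0.35 × 0.05 = 0.0175
  M6: 0.39 × 0.004 = 0.00156
Sum = 0.04246.
The ratio is 0.0234 / 0.00156 (the normalizer cancels) = 15.0000.

15.0000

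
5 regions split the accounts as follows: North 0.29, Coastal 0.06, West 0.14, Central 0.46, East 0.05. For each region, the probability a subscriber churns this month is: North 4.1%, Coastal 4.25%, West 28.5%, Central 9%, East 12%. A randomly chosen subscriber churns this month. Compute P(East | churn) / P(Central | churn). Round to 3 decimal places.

0.145

By Bayes' rule, posterior ∝ prior × likelihood:
  North: 0.29 × 0.041 = 0.01189
  Coastal: 0.06 × 0.0425 = 0.00255
  West: 0.14 × 0.285 = 0.0399
  Central: 0.46 × 0.09 = 0.0414
  East: 0.05 × 0.12 = 0.006
Normalizing constant = 0.10174.
The ratio is 0.006 / 0.0414 (the normalizer cancels) = 0.145.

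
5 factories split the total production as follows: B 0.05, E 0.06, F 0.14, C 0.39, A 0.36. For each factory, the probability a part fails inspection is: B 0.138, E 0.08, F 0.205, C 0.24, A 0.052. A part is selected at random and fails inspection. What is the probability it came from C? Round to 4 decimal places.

0.6129

Prior × likelihood for each hypothesis:
  B: 0.05 × 0.138 = 0.0069
  E: 0.06 × 0.08 = 0.0048
  F: 0.14 × 0.205 = 0.0287
  C: 0.39 × 0.24 = 0.0936
  A: 0.36 × 0.052 = 0.01872
Sum = 0.15272.
P(C | evidence) = 0.0936 / 0.15272 ≈ 0.6129.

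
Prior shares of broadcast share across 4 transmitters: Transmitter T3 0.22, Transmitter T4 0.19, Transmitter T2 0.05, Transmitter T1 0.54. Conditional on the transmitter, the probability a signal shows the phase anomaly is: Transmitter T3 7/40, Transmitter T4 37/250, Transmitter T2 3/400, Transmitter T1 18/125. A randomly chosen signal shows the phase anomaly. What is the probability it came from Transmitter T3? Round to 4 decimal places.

0.2660

Prior × likelihood for each hypothesis:
  Transmitter T3: 0.22 × 0.175 = 0.0385
  Transmitter T4: 0.19 × 0.148 = 0.02812
  Transmitter T2: 0.05 × 0.0075 = 0.000375
  Transmitter T1: 0.54 × 0.144 = 0.07776
Total = 0.144755.
P(Transmitter T3 | evidence) = 0.0385 / 0.144755 ≈ 0.2660.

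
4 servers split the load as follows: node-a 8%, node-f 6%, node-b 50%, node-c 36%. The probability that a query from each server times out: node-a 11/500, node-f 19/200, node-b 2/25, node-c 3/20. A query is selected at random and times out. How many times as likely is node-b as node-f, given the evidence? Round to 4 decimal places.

7.0175

Compute prior × likelihood for every hypothesis:
  node-a: 0.08 × 0.022 = 0.00176
  node-f: 0.06 × 0.095 = 0.0057
  node-b: 0.5 × 0.08 = 0.04
  node-c: 0.36 × 0.15 = 0.054
Sum = 0.10146.
The ratio is 0.04 / 0.0057 (the normalizer cancels) = 7.0175.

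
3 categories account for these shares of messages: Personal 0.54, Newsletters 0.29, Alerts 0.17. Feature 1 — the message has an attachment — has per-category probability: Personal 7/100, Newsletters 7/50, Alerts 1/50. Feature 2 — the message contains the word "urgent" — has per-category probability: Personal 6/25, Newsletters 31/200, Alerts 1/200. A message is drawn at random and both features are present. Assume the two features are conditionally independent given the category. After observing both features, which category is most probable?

Personal

Prior × likelihood for each hypothesis:
  Personal: 0.54 × 0.07 × 0.24 = 0.009072
  Newsletters: 0.29 × 0.14 × 0.155 = 0.006293
  Alerts: 0.17 × 0.02 × 0.005 = 0.000017
Sum = 0.015382.
Largest term belongs to Personal, so Personal is most probable.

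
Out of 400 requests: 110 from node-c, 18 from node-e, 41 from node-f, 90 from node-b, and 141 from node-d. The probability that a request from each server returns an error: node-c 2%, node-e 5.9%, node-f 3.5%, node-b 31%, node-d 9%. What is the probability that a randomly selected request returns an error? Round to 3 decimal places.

0.113

Unnormalized posteriors (prior × likelihood):
  node-c: 0.275 × 0.02 = 0.0055
  node-e: 0.045 × 0.059 = 0.002655
  node-f: 0.1025 × 0.035 = 0.0035875
  node-b: 0.225 × 0.31 = 0.06975
  node-d: 0.3525 × 0.09 = 0.031725
P(error) = 0.0055 + 0.002655 + 0.0035875 + 0.06975 + 0.031725 = 0.1132175 → 0.113.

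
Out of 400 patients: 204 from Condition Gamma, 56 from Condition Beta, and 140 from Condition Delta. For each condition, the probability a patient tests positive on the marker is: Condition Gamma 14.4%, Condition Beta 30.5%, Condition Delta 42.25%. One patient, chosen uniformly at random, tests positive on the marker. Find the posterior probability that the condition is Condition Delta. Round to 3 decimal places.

0.560

Prior × likelihood for each hypothesis:
  Condition Gamma: 0.51 × 0.144 = 0.07344
  Condition Beta: 0.14 × 0.305 = 0.0427
  Condition Delta: 0.35 × 0.4225 = 0.147875
Normalizing constant = 0.264015.
P(Condition Delta | evidence) = 0.147875 / 0.264015 ≈ 0.560.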